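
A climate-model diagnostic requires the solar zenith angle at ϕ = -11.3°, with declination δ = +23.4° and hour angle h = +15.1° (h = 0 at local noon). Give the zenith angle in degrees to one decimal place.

θ_z = 37.7°

cos θ_z = sin ϕ sin δ + cos ϕ cos δ cos h = -0.077820 + 0.868890 = 0.791070.
θ_z = arccos(0.791070) = 37.7°.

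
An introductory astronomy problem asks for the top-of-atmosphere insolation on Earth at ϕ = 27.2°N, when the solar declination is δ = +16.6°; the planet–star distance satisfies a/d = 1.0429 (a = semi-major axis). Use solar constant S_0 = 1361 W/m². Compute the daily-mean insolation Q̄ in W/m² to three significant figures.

Q̄ ≈ 503 W/m²

cos h₀ = −tan(+27.2°) tan(+16.600°) = -0.1532, h₀ = 1.7246 rad.
Bracket: h₀ sin ϕ sin δ + cos ϕ cos δ sin h₀ = 1.7246×0.45710×0.28569 + 0.88942×0.95832×0.98819 = 0.225214 + 0.842283 = 1.067497.
Inverse-square distance factor (a/d)² = 1.0429² = 1.087640.
Q̄ = (S_0/π) × 1.087640 × [bracket] = (1361/π) × 1.087640 × 1.067497 = 503.0 W/m².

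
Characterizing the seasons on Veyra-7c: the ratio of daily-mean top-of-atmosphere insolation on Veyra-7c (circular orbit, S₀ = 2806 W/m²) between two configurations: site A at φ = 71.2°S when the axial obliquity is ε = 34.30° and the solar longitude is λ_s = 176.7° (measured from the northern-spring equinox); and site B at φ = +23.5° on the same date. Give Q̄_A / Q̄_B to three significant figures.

Q̄_A / Q̄_B ≈ 0.294

— Configuration A (φ=-71.2°):
Solar declination: sin δ = sin ε · sin λ_s = sin 34.30° × sin 176.7° = 0.03244, so δ = +1.859°.
cos H₀ = −tan(-71.2°) tan(+1.859°) = 0.0953, H₀ = 1.4753 rad.
Bracket: H₀ sin φ sin δ + cos φ cos δ sin H₀ = 1.4753×-0.94665×0.03244 + 0.32227×0.99947×0.99544 = -0.045305 + 0.320630 = 0.275325.
Q̄ = (S₀/π) × [bracket] = (2806/π) × 0.275325 = 245.91 W/m².
— Configuration B (φ=+23.5°):
cos H₀ = −tan(+23.5°) tan(+1.859°) = -0.0141, H₀ = 1.5849 rad.
Bracket: H₀ sin φ sin δ + cos φ cos δ sin H₀ = 1.5849×0.39875×0.03244 + 0.91706×0.99947×0.99990 = 0.020501 + 0.916482 = 0.936983.
Q̄ = (S₀/π) × [bracket] = (2806/π) × 0.936983 = 836.89 W/m².
Ratio Q̄_A / Q̄_B = 245.91 / 836.89 = 0.2938.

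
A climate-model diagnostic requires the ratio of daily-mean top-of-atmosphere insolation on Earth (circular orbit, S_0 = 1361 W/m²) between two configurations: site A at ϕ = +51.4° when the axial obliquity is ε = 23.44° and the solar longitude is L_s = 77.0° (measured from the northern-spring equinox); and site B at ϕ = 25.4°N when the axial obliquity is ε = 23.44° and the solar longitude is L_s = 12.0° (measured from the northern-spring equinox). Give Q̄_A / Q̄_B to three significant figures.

— Configuration A (ϕ=+51.4°):
Solar declination: sin δ = sin ε · sin L_s = sin 23.44° × sin 77.0° = 0.38759, so δ = +22.805°.
cos h₀ = −tan(+51.4°) tan(+22.805°) = -0.5267, h₀ = 2.1255 rad.
Bracket: h₀ sin ϕ sin δ + cos ϕ cos δ sin h₀ = 2.1255×0.78152×0.38759 + 0.62388×0.92183×0.85005 = 0.643834 + 0.488873 = 1.132707.
Q̄ = (S_0/π) × [bracket] = (1361/π) × 1.132707 = 490.71 W/m².
— Configuration B (ϕ=+25.4°):
Solar declination: sin δ = sin ε · sin L_s = sin 23.44° × sin 12.0° = 0.08270, so δ = +4.744°.
cos h₀ = −tan(+25.4°) tan(+4.744°) = -0.0394, h₀ = 1.6102 rad.
Bracket: h₀ sin ϕ sin δ + cos ϕ cos δ sin h₀ = 1.6102×0.42894×0.08270 + 0.90334×0.99657×0.99922 = 0.057119 + 0.899539 = 0.956658.
Q̄ = (S_0/π) × [bracket] = (1361/π) × 0.956658 = 414.44 W/m².
Ratio Q̄_A / Q̄_B = 490.71 / 414.44 = 1.184.

Q̄_A / Q̄_B ≈ 1.18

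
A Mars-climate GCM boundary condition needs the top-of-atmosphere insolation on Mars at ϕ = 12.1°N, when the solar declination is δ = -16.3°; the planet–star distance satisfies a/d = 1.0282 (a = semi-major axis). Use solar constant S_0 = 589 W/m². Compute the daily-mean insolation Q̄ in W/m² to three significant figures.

Q̄ ≈ 168 W/m²

cos h₀ = −tan(+12.1°) tan(-16.300°) = 0.0627, h₀ = 1.5081 rad.
Bracket: h₀ sin ϕ sin δ + cos ϕ cos δ sin h₀ = 1.5081×0.20962×-0.28067 + 0.97778×0.95981×0.99803 = -0.088728 + 0.936634 = 0.847906.
Inverse-square distance factor (a/d)² = 1.0282² = 1.057195.
Q̄ = (S_0/π) × 1.057195 × [bracket] = (589/π) × 1.057195 × 0.847906 = 168.1 W/m².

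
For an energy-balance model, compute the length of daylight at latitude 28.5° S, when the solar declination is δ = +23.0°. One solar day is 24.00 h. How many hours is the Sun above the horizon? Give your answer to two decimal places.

10.22 h

cos h₀ = −tan ϕ · tan δ = −tan(-28.5°) × tan(+23.000°) = 0.2305, so h₀ = 1.3382 rad = 76.68°.
Daylight = 2h₀/(2π) × 24.00 h = (1.3382/π) × 24.00 = 10.22 h.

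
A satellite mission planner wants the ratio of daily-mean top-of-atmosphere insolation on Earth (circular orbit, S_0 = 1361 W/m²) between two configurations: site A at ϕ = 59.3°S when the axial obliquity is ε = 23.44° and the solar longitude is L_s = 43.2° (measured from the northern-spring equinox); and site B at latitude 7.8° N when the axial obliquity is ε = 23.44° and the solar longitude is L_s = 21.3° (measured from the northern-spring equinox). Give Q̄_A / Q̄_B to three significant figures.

Q̄_A / Q̄_B ≈ 0.178

— Configuration A (ϕ=-59.3°):
Solar declination: sin δ = sin ε · sin L_s = sin 23.44° × sin 43.2° = 0.27230, so δ = +15.801°.
cos h₀ = −tan(-59.3°) tan(+15.801°) = 0.4766, h₀ = 1.0740 rad.
Bracket: h₀ sin ϕ sin δ + cos ϕ cos δ sin h₀ = 1.0740×-0.85985×0.27230 + 0.51054×0.96221×0.87911 = -0.251463 + 0.431860 = 0.180397.
Q̄ = (S_0/π) × [bracket] = (1361/π) × 0.180397 = 78.152 W/m².
— Configuration B (ϕ=+7.8°):
Solar declination: sin δ = sin ε · sin L_s = sin 23.44° × sin 21.3° = 0.14450, so δ = +8.308°.
cos h₀ = −tan(+7.8°) tan(+8.308°) = -0.0200, h₀ = 1.5908 rad.
Bracket: h₀ sin ϕ sin δ + cos ϕ cos δ sin h₀ = 1.5908×0.13572×0.14450 + 0.99075×0.98951×0.99980 = 0.031198 + 0.980161 = 1.011359.
Q̄ = (S_0/π) × [bracket] = (1361/π) × 1.011359 = 438.14 W/m².
Ratio Q̄_A / Q̄_B = 78.152 / 438.14 = 0.1784.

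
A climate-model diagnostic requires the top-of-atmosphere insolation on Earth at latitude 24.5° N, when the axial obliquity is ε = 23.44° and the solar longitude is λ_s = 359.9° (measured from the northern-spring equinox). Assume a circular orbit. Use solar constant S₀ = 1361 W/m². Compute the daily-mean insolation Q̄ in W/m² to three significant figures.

Q̄ ≈ 394 W/m²

Solar declination: sin δ = sin ε · sin λ_s = sin 23.44° × sin 359.9° = -0.00069, so δ = -0.040°.
cos H₀ = −tan(+24.5°) tan(-0.040°) = 0.0003, H₀ = 1.5705 rad.
Bracket: H₀ sin φ sin δ + cos φ cos δ sin H₀ = 1.5705×0.41469×-0.00069 + 0.90996×1.00000×1.00000 = -0.000449 + 0.909960 = 0.909511.
Q̄ = (S₀/π) × [bracket] = (1361/π) × 0.909511 = 394.0 W/m².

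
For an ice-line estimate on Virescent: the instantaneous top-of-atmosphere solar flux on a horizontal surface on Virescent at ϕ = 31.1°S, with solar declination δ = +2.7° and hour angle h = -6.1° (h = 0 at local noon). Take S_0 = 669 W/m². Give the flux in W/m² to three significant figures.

cos θ_z = sin ϕ sin δ + cos ϕ cos δ cos h = -0.024332 + 0.850474 = 0.826142.
Flux = S_0 · cos θ_z = 669 × 0.826142 = 552.7 W/m².

553 W/m²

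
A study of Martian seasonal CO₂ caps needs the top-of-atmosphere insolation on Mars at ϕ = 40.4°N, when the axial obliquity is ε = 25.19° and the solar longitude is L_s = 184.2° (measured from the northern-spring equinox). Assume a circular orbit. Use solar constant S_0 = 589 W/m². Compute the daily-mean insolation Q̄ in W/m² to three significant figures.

Q̄ ≈ 137 W/m²

Solar declination: sin δ = sin ε · sin L_s = sin 25.19° × sin 184.2° = -0.03117, so δ = -1.786°.
cos h₀ = −tan(+40.4°) tan(-1.786°) = 0.0265, h₀ = 1.5443 rad.
Bracket: h₀ sin ϕ sin δ + cos ϕ cos δ sin h₀ = 1.5443×0.64812×-0.03117 + 0.76154×0.99951×0.99965 = -0.031198 + 0.760900 = 0.729702.
Q̄ = (S_0/π) × [bracket] = (589/π) × 0.729702 = 136.8 W/m².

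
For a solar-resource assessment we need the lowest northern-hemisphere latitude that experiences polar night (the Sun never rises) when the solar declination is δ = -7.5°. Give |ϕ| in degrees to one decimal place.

Polar night requires cos h₀ = −tan ϕ tan δ ≥ 1, i.e. tan ϕ tan δ ≤ −1.
The boundary is |tan ϕ| · |tan δ| = 1, so |ϕ| = 90° − |δ| = 90° − 7.5° = 82.5° in the northern hemisphere.

|ϕ| = 82.5°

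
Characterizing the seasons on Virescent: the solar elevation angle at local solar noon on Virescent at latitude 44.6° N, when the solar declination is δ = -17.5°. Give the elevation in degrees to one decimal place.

27.9°

At local noon the hour angle is zero, so the zenith angle equals |ϕ − δ| = |+44.6° − (-17.500°)| = 62.100°.
Elevation = 90° − 62.100° = 27.9°.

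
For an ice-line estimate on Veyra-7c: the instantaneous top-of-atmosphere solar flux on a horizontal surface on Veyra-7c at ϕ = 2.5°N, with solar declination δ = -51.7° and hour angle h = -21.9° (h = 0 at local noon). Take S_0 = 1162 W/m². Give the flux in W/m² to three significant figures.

628 W/m²

cos θ_z = sin ϕ sin δ + cos ϕ cos δ cos h = -0.034231 + 0.574506 = 0.540275.
Flux = S_0 · cos θ_z = 1162 × 0.540275 = 627.8 W/m².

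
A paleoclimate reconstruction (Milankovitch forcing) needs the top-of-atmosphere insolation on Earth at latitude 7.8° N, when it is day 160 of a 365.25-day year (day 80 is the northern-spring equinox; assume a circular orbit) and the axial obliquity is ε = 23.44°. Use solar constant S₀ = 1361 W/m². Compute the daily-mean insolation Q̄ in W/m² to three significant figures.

Q̄ ≈ 432 W/m²

Solar longitude: λ_s = 360° × (160 − 80)/365.25 = 78.850°.
sin δ = sin 23.44° × sin 78.850° = 0.39028, so δ = +22.972°.
cos H₀ = −tan(+7.8°) tan(+22.972°) = -0.0581, H₀ = 1.6289 rad.
Bracket: H₀ sin φ sin δ + cos φ cos δ sin H₀ = 1.6289×0.13572×0.39028 + 0.99075×0.92070×0.99831 = 0.086281 + 0.910642 = 0.996923.
Q̄ = (S₀/π) × [bracket] = (1361/π) × 0.996923 = 431.9 W/m².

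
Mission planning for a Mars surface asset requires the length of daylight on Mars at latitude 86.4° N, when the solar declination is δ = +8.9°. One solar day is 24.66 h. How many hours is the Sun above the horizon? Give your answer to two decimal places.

Sunrise equation: cos H₀ = −tan φ · tan δ = -2.4890 ≤ −1, so the Sun never sets (polar day) and H₀ = π.
Daylight = 2H₀/(2π) × 24.66 h = (3.1416/π) × 24.66 = 24.66 h.

24.66 h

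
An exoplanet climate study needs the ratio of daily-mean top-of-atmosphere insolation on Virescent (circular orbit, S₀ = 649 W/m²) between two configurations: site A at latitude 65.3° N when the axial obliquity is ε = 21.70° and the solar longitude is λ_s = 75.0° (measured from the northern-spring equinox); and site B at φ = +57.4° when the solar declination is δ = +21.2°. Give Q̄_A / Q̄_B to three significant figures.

Q̄_A / Q̄_B ≈ 0.971

— Configuration A (φ=+65.3°):
Solar declination: sin δ = sin ε · sin λ_s = sin 21.70° × sin 75.0° = 0.35715, so δ = +20.925°.
cos H₀ = −tan(+65.3°) tan(+20.925°) = -0.8313, H₀ = 2.5523 rad.
Bracket: H₀ sin φ sin δ + cos φ cos δ sin H₀ = 2.5523×0.90851×0.35715 + 0.41787×0.93405×0.55579 = 0.828156 + 0.216931 = 1.045087.
Q̄ = (S₀/π) × [bracket] = (649/π) × 1.045087 = 215.90 W/m².
— Configuration B (φ=+57.4°):
cos H₀ = −tan(+57.4°) tan(+21.200°) = -0.6065, H₀ = 2.2225 rad.
Bracket: H₀ sin φ sin δ + cos φ cos δ sin H₀ = 2.2225×0.84245×0.36162 + 0.53877×0.93232×0.79508 = 0.677077 + 0.399373 = 1.076450.
Q̄ = (S₀/π) × [bracket] = (649/π) × 1.076450 = 222.38 W/m².
Ratio Q̄_A / Q̄_B = 215.90 / 222.38 = 0.9709.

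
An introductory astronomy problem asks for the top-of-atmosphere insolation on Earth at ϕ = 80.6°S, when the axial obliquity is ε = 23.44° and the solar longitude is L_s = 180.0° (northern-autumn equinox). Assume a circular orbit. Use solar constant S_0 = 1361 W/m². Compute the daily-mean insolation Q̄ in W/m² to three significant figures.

Solar declination: sin δ = sin ε · sin L_s = sin 23.44° × sin 180.0° = 0.00000, so δ = +0.000°.
cos h₀ = −tan(-80.6°) tan(+0.000°) = 0.0000, h₀ = 1.5708 rad.
Bracket: h₀ sin ϕ sin δ + cos ϕ cos δ sin h₀ = 1.5708×-0.98657×0.00000 + 0.16333×1.00000×1.00000 = -0.000000 + 0.163330 = 0.163330.
Q̄ = (S_0/π) × [bracket] = (1361/π) × 0.163330 = 70.76 W/m².

Q̄ ≈ 70.8 W/m²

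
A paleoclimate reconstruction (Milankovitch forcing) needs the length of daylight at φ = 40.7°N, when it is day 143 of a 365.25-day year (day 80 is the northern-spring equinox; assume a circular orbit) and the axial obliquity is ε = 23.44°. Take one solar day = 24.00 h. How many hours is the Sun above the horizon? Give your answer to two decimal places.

Solar longitude: λ_s = 360° × (143 − 80)/365.25 = 62.094°.
sin δ = sin 23.44° × sin 62.094° = 0.35153, so δ = +20.581°.
cos H₀ = −tan φ · tan δ = −tan(+40.7°) × tan(+20.581°) = -0.3230, so H₀ = 1.8997 rad = 108.84°.
Daylight = 2H₀/(2π) × 24.00 h = (1.8997/π) × 24.00 = 14.51 h.

14.51 h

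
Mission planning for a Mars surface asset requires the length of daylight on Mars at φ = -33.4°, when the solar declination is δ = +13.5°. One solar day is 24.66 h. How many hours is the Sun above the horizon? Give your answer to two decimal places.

11.08 h

cos H₀ = −tan φ · tan δ = −tan(-33.4°) × tan(+13.500°) = 0.1583, so H₀ = 1.4118 rad = 80.89°.
Daylight = 2H₀/(2π) × 24.66 h = (1.4118/π) × 24.66 = 11.08 h.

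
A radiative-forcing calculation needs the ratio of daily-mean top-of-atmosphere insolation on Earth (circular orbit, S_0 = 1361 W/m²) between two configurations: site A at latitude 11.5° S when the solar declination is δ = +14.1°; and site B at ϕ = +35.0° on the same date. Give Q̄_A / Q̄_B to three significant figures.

— Configuration A (ϕ=-11.5°):
cos h₀ = −tan(-11.5°) tan(+14.100°) = 0.0511, h₀ = 1.5197 rad.
Bracket: h₀ sin ϕ sin δ + cos ϕ cos δ sin h₀ = 1.5197×-0.19937×0.24362 + 0.97992×0.96987×0.99869 = -0.073813 + 0.949150 = 0.875337.
Q̄ = (S_0/π) × [bracket] = (1361/π) × 0.875337 = 379.21 W/m².
— Configuration B (ϕ=+35.0°):
cos h₀ = −tan(+35.0°) tan(+14.100°) = -0.1759, h₀ = 1.7476 rad.
Bracket: h₀ sin ϕ sin δ + cos ϕ cos δ sin h₀ = 1.7476×0.57358×0.24362 + 0.81915×0.96987×0.98441 = 0.244202 + 0.782083 = 1.026285.
Q̄ = (S_0/π) × [bracket] = (1361/π) × 1.026285 = 444.61 W/m².
Ratio Q̄_A / Q̄_B = 379.21 / 444.61 = 0.8529.

Q̄_A / Q̄_B ≈ 0.853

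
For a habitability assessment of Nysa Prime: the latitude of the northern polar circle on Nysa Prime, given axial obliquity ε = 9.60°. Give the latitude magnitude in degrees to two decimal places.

The polar circle is the lowest latitude that experiences at least one full rotation of continuous daylight at the northern-summer solstice; it lies at |φ| = 90° − ε = 90° − 9.60° = 80.40°.

80.40°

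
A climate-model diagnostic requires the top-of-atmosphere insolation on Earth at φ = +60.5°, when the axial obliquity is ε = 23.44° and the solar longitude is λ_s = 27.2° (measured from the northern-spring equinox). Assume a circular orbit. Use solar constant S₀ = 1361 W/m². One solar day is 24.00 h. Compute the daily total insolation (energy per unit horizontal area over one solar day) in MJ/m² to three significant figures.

28.4 MJ/m²

Solar declination: sin δ = sin ε · sin λ_s = sin 23.44° × sin 27.2° = 0.18183, so δ = +10.476°.
cos H₀ = −tan(+60.5°) tan(+10.476°) = -0.3268, H₀ = 1.9037 rad.
Bracket: H₀ sin φ sin δ + cos φ cos δ sin H₀ = 1.9037×0.87036×0.18183 + 0.49242×0.98333×0.94508 = 0.301275 + 0.457618 = 0.758893.
Q̄ = (S₀/π) × [bracket] = (1361/π) × 0.758893 = 328.77 W/m².
Daily total = Q̄ × 24.00 h × 3600 s/h = 328.77 × 24.00 × 3600 / 10⁶ = 28.41 MJ/m².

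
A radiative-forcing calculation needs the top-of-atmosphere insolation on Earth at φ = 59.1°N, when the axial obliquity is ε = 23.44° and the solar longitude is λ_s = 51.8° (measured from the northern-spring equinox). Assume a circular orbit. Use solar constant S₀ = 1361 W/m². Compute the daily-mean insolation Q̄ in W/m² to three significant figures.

Solar declination: sin δ = sin ε · sin λ_s = sin 23.44° × sin 51.8° = 0.31260, so δ = +18.216°.
cos H₀ = −tan(+59.1°) tan(+18.216°) = -0.5499, H₀ = 2.1530 rad.
Bracket: H₀ sin φ sin δ + cos φ cos δ sin H₀ = 2.1530×0.85806×0.31260 + 0.51354×0.94988×0.83524 = 0.577498 + 0.407431 = 0.984929.
Q̄ = (S₀/π) × [bracket] = (1361/π) × 0.984929 = 426.7 W/m².

Q̄ ≈ 427 W/m²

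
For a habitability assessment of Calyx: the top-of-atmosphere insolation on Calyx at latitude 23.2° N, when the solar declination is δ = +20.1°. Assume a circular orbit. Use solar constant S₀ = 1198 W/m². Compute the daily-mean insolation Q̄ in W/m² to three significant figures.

cos H₀ = −tan(+23.2°) tan(+20.100°) = -0.1568, H₀ = 1.7283 rad.
Bracket: H₀ sin φ sin δ + cos φ cos δ sin H₀ = 1.7283×0.39394×0.34366 + 0.91914×0.93909×0.98762 = 0.233980 + 0.852469 = 1.086449.
Q̄ = (S₀/π) × [bracket] = (1198/π) × 1.086449 = 414.3 W/m².

Q̄ ≈ 414 W/m²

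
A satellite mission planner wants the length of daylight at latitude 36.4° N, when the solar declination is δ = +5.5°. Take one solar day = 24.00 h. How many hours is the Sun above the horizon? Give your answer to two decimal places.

12.54 h

cos H₀ = −tan φ · tan δ = −tan(+36.4°) × tan(+5.500°) = -0.0710, so H₀ = 1.6418 rad = 94.07°.
Daylight = 2H₀/(2π) × 24.00 h = (1.6418/π) × 24.00 = 12.54 h.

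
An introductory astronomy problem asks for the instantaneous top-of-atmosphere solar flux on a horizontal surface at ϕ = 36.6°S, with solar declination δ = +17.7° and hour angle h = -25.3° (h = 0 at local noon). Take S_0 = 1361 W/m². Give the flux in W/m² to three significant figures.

cos θ_z = sin ϕ sin δ + cos ϕ cos δ cos h = -0.181272 + 0.691454 = 0.510182.
Flux = S_0 · cos θ_z = 1361 × 0.510182 = 694.4 W/m².

694 W/m²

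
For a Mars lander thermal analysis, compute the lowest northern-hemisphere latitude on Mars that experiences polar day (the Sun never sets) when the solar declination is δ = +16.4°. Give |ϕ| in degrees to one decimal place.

|ϕ| = 73.6°

Polar day requires cos h₀ = −tan ϕ tan δ ≤ −1, i.e. tan ϕ tan δ ≥ 1.
The boundary is |tan ϕ| · |tan δ| = 1, so |ϕ| = 90° − |δ| = 90° − 16.4° = 73.6° in the northern hemisphere.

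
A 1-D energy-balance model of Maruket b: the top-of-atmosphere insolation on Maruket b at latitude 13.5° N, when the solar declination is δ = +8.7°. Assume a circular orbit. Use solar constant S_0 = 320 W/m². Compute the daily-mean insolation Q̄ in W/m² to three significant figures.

cos h₀ = −tan(+13.5°) tan(+8.700°) = -0.0367, h₀ = 1.6075 rad.
Bracket: h₀ sin ϕ sin δ + cos ϕ cos δ sin h₀ = 1.6075×0.23345×0.15126 + 0.97237×0.98849×0.99932 = 0.056763 + 0.960524 = 1.017287.
Q̄ = (S_0/π) × [bracket] = (320/π) × 1.017287 = 103.6 W/m².

Q̄ ≈ 104 W/m²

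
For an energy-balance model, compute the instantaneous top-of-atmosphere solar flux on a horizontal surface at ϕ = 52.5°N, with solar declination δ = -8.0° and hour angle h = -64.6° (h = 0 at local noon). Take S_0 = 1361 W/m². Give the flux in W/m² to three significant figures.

202 W/m²

cos θ_z = sin ϕ sin δ + cos ϕ cos δ cos h = -0.110413 + 0.258578 = 0.148165.
Flux = S_0 · cos θ_z = 1361 × 0.148165 = 201.7 W/m².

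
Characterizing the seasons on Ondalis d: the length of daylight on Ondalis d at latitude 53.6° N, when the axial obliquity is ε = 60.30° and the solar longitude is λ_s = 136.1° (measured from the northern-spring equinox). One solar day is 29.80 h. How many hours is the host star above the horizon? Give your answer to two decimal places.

29.80 h

Solar declination: sin δ = sin ε · sin λ_s = sin 60.30° × sin 136.1° = 0.60231, so δ = +37.036°.
Sunrise equation: cos H₀ = −tan φ · tan δ = -1.0234 ≤ −1, so the host star never sets (polar day) and H₀ = π.
Daylight = 2H₀/(2π) × 29.80 h = (3.1416/π) × 29.80 = 29.80 h.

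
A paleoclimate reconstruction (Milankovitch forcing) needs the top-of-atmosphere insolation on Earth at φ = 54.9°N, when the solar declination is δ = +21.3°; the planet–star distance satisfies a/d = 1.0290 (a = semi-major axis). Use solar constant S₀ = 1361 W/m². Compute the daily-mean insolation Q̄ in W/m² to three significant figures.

cos H₀ = −tan(+54.9°) tan(+21.300°) = -0.5547, H₀ = 2.1589 rad.
Bracket: H₀ sin φ sin δ + cos φ cos δ sin H₀ = 2.1589×0.81815×0.36325 + 0.57501×0.93169×0.83202 = 0.641610 + 0.445739 = 1.087349.
Inverse-square distance factor (a/d)² = 1.0290² = 1.058841.
Q̄ = (S₀/π) × 1.058841 × [bracket] = (1361/π) × 1.058841 × 1.087349 = 498.8 W/m².

Q̄ ≈ 499 W/m²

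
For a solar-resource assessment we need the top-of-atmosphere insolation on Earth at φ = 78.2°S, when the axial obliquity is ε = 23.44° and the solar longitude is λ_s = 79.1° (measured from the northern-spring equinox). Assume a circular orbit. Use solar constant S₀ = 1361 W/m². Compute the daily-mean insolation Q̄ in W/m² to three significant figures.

Q̄ ≈ 0.00 W/m²

Solar declination: sin δ = sin ε · sin λ_s = sin 23.44° × sin 79.1° = 0.39061, so δ = +22.993°.
cos H₀ = −tan(-78.2°) tan(+22.993°) = 2.0311 ≥ 1 ⇒ polar night, H₀ = 0 and Q̄ = 0.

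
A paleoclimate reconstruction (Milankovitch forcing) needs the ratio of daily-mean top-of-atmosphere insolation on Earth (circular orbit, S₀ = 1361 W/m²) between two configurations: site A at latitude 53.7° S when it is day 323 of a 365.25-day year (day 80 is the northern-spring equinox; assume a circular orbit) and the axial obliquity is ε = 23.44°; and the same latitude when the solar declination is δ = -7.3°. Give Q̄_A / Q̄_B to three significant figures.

Q̄_A / Q̄_B ≈ 1.40

— Configuration A (φ=-53.7°):
Solar longitude: λ_s = 360° × (323 − 80)/365.25 = 239.507°.
sin δ = sin 23.44° × sin 239.507° = -0.34277, so δ = -20.046°.
cos H₀ = −tan(-53.7°) tan(-20.046°) = -0.4967, H₀ = 2.0906 rad.
Bracket: H₀ sin φ sin δ + cos φ cos δ sin H₀ = 2.0906×-0.80593×-0.34277 + 0.59201×0.93942×0.86791 = 0.577525 + 0.482685 = 1.060210.
Q̄ = (S₀/π) × [bracket] = (1361/π) × 1.060210 = 459.30 W/m².
— Configuration B (φ=-53.7°):
cos H₀ = −tan(-53.7°) tan(-7.300°) = -0.1744, H₀ = 1.7461 rad.
Bracket: H₀ sin φ sin δ + cos φ cos δ sin H₀ = 1.7461×-0.80593×-0.12706 + 0.59201×0.99189×0.98468 = 0.178803 + 0.578213 = 0.757016.
Q̄ = (S₀/π) × [bracket] = (1361/π) × 0.757016 = 327.95 W/m².
Ratio Q̄_A / Q̄_B = 459.30 / 327.95 = 1.401.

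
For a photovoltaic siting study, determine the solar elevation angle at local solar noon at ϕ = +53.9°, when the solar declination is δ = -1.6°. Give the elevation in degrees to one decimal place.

At local noon the hour angle is zero, so the zenith angle equals |ϕ − δ| = |+53.9° − (-1.600°)| = 55.500°.
Elevation = 90° − 55.500° = 34.5°.

34.5°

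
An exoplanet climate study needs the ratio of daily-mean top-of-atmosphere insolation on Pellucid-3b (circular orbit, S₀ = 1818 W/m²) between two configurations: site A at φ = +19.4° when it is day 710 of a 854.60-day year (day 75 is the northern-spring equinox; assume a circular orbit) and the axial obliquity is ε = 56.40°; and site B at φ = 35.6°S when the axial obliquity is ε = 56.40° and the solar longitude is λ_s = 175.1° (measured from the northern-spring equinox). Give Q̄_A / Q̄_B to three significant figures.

— Configuration A (φ=+19.4°):
Solar longitude: λ_s = 360° × (710 − 75)/854.60 = 267.494°.
sin δ = sin 56.40° × sin 267.494° = -0.83212, so δ = -56.318°.
cos H₀ = −tan(+19.4°) tan(-56.318°) = 0.5284, H₀ = 1.0141 rad.
Bracket: H₀ sin φ sin δ + cos φ cos δ sin H₀ = 1.0141×0.33216×-0.83212 + 0.94322×0.55459×0.84900 = -0.280294 + 0.444112 = 0.163818.
Q̄ = (S₀/π) × [bracket] = (1818/π) × 0.163818 = 94.799 W/m².
— Configuration B (φ=-35.6°):
Solar declination: sin δ = sin ε · sin λ_s = sin 56.40° × sin 175.1° = 0.07115, so δ = +4.080°.
cos H₀ = −tan(-35.6°) tan(+4.080°) = 0.0511, H₀ = 1.5197 rad.
Bracket: H₀ sin φ sin δ + cos φ cos δ sin H₀ = 1.5197×-0.58212×0.07115 + 0.81310×0.99747×0.99870 = -0.062943 + 0.809989 = 0.747046.
Q̄ = (S₀/π) × [bracket] = (1818/π) × 0.747046 = 432.31 W/m².
Ratio Q̄_A / Q̄_B = 94.799 / 432.31 = 0.2193.

Q̄_A / Q̄_B ≈ 0.219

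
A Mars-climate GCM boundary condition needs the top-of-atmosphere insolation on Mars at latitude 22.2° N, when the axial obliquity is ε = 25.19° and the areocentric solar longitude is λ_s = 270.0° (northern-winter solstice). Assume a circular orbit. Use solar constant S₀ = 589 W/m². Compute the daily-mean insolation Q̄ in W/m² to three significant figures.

Q̄ ≈ 113 W/m²

sin δ = sin 25.19° × sin 270.0° = -0.42562, so δ = -25.190°.
cos H₀ = −tan(+22.2°) tan(-25.190°) = 0.1919, H₀ = 1.3777 rad.
Bracket: H₀ sin φ sin δ + cos φ cos δ sin H₀ = 1.3777×0.37784×-0.42562 + 0.92587×0.90490×0.98141 = -0.221557 + 0.822245 = 0.600688.
Q̄ = (S₀/π) × [bracket] = (589/π) × 0.600688 = 112.6 W/m².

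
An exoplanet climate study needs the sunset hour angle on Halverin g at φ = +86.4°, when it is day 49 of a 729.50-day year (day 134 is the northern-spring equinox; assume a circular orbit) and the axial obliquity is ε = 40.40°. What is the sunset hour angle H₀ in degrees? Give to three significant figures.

H₀ = 0.00°

Solar longitude: λ_s = 360° × (49 − 134)/729.50 = -41.947°, i.e. -41.947° + 360° = 318.053°.
sin δ = sin 40.40° × sin 318.053° = -0.43323, so δ = -25.673°.
cos H₀ = −tan φ · tan δ = 7.6401 ≥ 1, so the host star never rises (polar night) and H₀ = 0.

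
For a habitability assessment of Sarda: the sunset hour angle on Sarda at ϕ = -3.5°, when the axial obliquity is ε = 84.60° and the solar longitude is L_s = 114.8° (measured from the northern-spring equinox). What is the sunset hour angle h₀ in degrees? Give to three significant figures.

h₀ = 82.6°

Solar declination: sin δ = sin ε · sin L_s = sin 84.60° × sin 114.8° = 0.90375, so δ = +64.655°.
cos h₀ = −tan ϕ · tan δ = −tan(-3.5°) × tan(+64.655°) = 0.1291, so h₀ = 1.4413 rad = 82.58°.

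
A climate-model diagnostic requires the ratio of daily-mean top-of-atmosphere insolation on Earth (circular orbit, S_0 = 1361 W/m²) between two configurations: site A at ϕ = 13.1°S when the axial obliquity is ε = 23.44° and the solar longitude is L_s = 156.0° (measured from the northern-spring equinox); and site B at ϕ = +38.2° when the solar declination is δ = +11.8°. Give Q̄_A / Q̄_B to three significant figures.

— Configuration A (ϕ=-13.1°):
Solar declination: sin δ = sin ε · sin L_s = sin 23.44° × sin 156.0° = 0.16180, so δ = +9.311°.
cos h₀ = −tan(-13.1°) tan(+9.311°) = 0.0382, h₀ = 1.5326 rad.
Bracket: h₀ sin ϕ sin δ + cos ϕ cos δ sin h₀ = 1.5326×-0.22665×0.16180 + 0.97398×0.98682×0.99927 = -0.056203 + 0.960441 = 0.904238.
Q̄ = (S_0/π) × [bracket] = (1361/π) × 0.904238 = 391.73 W/m².
— Configuration B (ϕ=+38.2°):
cos h₀ = −tan(+38.2°) tan(+11.800°) = -0.1644, h₀ = 1.7359 rad.
Bracket: h₀ sin ϕ sin δ + cos ϕ cos δ sin h₀ = 1.7359×0.61841×0.20450 + 0.78586×0.97887×0.98639 = 0.219530 + 0.758785 = 0.978315.
Q̄ = (S_0/π) × [bracket] = (1361/π) × 0.978315 = 423.83 W/m².
Ratio Q̄_A / Q̄_B = 391.73 / 423.83 = 0.9243.

Q̄_A / Q̄_B ≈ 0.924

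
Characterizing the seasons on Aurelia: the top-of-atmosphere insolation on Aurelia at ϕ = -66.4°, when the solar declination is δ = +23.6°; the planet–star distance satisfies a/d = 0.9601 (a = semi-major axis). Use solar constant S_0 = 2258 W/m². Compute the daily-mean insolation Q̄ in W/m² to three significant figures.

Q̄ ≈ 0.00 W/m²

cos h₀ = −tan(-66.4°) tan(+23.600°) = 1.0000 ≥ 1 ⇒ polar night, h₀ = 0 and Q̄ = 0.
Inverse-square distance factor (a/d)² = 0.9601² = 0.921792.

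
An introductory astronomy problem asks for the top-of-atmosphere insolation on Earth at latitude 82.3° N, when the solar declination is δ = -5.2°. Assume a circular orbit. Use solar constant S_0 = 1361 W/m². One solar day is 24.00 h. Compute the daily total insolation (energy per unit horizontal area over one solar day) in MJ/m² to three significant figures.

cos h₀ = −tan(+82.3°) tan(-5.200°) = 0.6731, h₀ = 0.8324 rad.
Bracket: h₀ sin ϕ sin δ + cos ϕ cos δ sin h₀ = 0.8324×0.99098×-0.09063 + 0.13399×0.99588×0.73955 = -0.074760 + 0.098684 = 0.023924.
Q̄ = (S_0/π) × [bracket] = (1361/π) × 0.023924 = 10.364 W/m².
Daily total = Q̄ × 24.00 h × 3600 s/h = 10.364 × 24.00 × 3600 / 10⁶ = 0.8954 MJ/m².

0.895 MJ/m²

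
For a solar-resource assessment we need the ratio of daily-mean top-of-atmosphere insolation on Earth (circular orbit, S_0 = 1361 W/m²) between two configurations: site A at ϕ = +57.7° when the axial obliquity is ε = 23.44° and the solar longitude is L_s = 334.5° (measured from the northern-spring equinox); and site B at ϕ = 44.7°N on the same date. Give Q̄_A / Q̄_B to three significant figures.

Q̄_A / Q̄_B ≈ 0.612

— Configuration A (ϕ=+57.7°):
Solar declination: sin δ = sin ε · sin L_s = sin 23.44° × sin 334.5° = -0.17125, so δ = -9.861°.
cos h₀ = −tan(+57.7°) tan(-9.861°) = 0.2750, h₀ = 1.2923 rad.
Bracket: h₀ sin ϕ sin δ + cos ϕ cos δ sin h₀ = 1.2923×0.84526×-0.17125 + 0.53435×0.98523×0.96146 = -0.187061 + 0.506168 = 0.319107.
Q̄ = (S_0/π) × [bracket] = (1361/π) × 0.319107 = 138.24 W/m².
— Configuration B (ϕ=+44.7°):
cos h₀ = −tan(+44.7°) tan(-9.861°) = 0.1720, h₀ = 1.3979 rad.
Bracket: h₀ sin ϕ sin δ + cos ϕ cos δ sin h₀ = 1.3979×0.70339×-0.17125 + 0.71080×0.98523×0.98510 = -0.168385 + 0.689867 = 0.521482.
Q̄ = (S_0/π) × [bracket] = (1361/π) × 0.521482 = 225.92 W/m².
Ratio Q̄_A / Q̄_B = 138.24 / 225.92 = 0.6119.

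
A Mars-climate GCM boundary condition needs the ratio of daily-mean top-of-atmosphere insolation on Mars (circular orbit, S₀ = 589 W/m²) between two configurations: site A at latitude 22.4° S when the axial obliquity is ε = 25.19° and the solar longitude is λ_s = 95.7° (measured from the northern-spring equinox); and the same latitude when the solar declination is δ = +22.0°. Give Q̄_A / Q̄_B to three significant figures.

— Configuration A (φ=-22.4°):
Solar declination: sin δ = sin ε · sin λ_s = sin 25.19° × sin 95.7° = 0.42352, so δ = +25.057°.
cos H₀ = −tan(-22.4°) tan(+25.057°) = 0.1927, H₀ = 1.3769 rad.
Bracket: H₀ sin φ sin δ + cos φ cos δ sin H₀ = 1.3769×-0.38107×0.42352 + 0.92455×0.90589×0.98126 = -0.222219 + 0.821845 = 0.599626.
Q̄ = (S₀/π) × [bracket] = (589/π) × 0.599626 = 112.42 W/m².
— Configuration B (φ=-22.4°):
cos H₀ = −tan(-22.4°) tan(+22.000°) = 0.1665, H₀ = 1.4035 rad.
Bracket: H₀ sin φ sin δ + cos φ cos δ sin H₀ = 1.4035×-0.38107×0.37461 + 0.92455×0.92718×0.98604 = -0.200353 + 0.845257 = 0.644904.
Q̄ = (S₀/π) × [bracket] = (589/π) × 0.644904 = 120.91 W/m².
Ratio Q̄_A / Q̄_B = 112.42 / 120.91 = 0.9298.

Q̄_A / Q̄_B ≈ 0.930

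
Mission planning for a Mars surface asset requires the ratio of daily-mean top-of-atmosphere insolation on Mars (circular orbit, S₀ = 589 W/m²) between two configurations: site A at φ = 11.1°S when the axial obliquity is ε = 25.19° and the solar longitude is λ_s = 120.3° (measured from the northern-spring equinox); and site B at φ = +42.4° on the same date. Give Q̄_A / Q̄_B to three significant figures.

Q̄_A / Q̄_B ≈ 0.717

— Configuration A (φ=-11.1°):
Solar declination: sin δ = sin ε · sin λ_s = sin 25.19° × sin 120.3° = 0.36748, so δ = +21.560°.
cos H₀ = −tan(-11.1°) tan(+21.560°) = 0.0775, H₀ = 1.4932 rad.
Bracket: H₀ sin φ sin δ + cos φ cos δ sin H₀ = 1.4932×-0.19252×0.36748 + 0.98129×0.93003×0.99699 = -0.105640 + 0.909882 = 0.804242.
Q̄ = (S₀/π) × [bracket] = (589/π) × 0.804242 = 150.78 W/m².
— Configuration B (φ=+42.4°):
cos H₀ = −tan(+42.4°) tan(+21.560°) = -0.3608, H₀ = 1.9399 rad.
Bracket: H₀ sin φ sin δ + cos φ cos δ sin H₀ = 1.9399×0.67430×0.36748 + 0.73846×0.93003×0.93264 = 0.480691 + 0.640528 = 1.121219.
Q̄ = (S₀/π) × [bracket] = (589/π) × 1.121219 = 210.21 W/m².
Ratio Q̄_A / Q̄_B = 150.78 / 210.21 = 0.7173.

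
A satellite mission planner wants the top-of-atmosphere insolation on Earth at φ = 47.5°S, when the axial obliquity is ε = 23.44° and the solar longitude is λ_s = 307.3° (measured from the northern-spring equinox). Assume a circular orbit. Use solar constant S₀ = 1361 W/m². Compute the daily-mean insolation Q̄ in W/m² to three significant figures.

Solar declination: sin δ = sin ε · sin λ_s = sin 23.44° × sin 307.3° = -0.31643, so δ = -18.447°.
cos H₀ = −tan(-47.5°) tan(-18.447°) = -0.3640, H₀ = 1.9434 rad.
Bracket: H₀ sin φ sin δ + cos φ cos δ sin H₀ = 1.9434×-0.73728×-0.31643 + 0.67559×0.94862×0.93139 = 0.453390 + 0.596908 = 1.050298.
Q̄ = (S₀/π) × [bracket] = (1361/π) × 1.050298 = 455.0 W/m².

Q̄ ≈ 455 W/m²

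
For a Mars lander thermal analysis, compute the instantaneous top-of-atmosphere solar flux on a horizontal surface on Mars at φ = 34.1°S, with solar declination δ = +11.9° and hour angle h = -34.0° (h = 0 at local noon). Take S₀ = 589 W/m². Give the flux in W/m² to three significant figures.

328 W/m²

cos θ_z = sin φ sin δ + cos φ cos δ cos h = -0.115606 + 0.671740 = 0.556134.
Flux = S₀ · cos θ_z = 589 × 0.556134 = 327.6 W/m².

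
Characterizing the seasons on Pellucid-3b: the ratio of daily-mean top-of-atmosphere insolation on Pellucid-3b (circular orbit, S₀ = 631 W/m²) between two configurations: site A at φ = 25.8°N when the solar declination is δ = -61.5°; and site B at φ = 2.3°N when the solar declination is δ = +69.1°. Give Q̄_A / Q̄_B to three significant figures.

— Configuration A (φ=+25.8°):
cos H₀ = −tan(+25.8°) tan(-61.500°) = 0.8903, H₀ = 0.4727 rad.
Bracket: H₀ sin φ sin δ + cos φ cos δ sin H₀ = 0.4727×0.43523×-0.87882 + 0.90032×0.47716×0.45528 = -0.180802 + 0.195587 = 0.014785.
Q̄ = (S₀/π) × [bracket] = (631/π) × 0.014785 = 2.9696 W/m².
— Configuration B (φ=+2.3°):
cos H₀ = −tan(+2.3°) tan(+69.100°) = -0.1052, H₀ = 1.6762 rad.
Bracket: H₀ sin φ sin δ + cos φ cos δ sin H₀ = 1.6762×0.04013×0.93420 + 0.99919×0.35674×0.99445 = 0.062840 + 0.354473 = 0.417313.
Q̄ = (S₀/π) × [bracket] = (631/π) × 0.417313 = 83.819 W/m².
Ratio Q̄_A / Q̄_B = 2.9696 / 83.819 = 0.03543.

Q̄_A / Q̄_B ≈ 0.0354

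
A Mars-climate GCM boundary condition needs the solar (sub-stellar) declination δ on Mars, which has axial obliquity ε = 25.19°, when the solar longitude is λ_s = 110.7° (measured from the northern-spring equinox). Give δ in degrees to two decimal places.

sin δ = sin ε · sin λ_s = sin 25.19° × sin 110.7° = 0.398145.
δ = arcsin(0.398145) = +23.46°.

δ = +23.46°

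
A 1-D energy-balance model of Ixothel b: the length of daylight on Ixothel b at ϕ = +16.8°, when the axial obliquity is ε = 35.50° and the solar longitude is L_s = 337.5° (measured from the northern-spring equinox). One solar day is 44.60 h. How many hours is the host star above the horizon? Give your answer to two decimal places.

Solar declination: sin δ = sin ε · sin L_s = sin 35.50° × sin 337.5° = -0.22223, so δ = -12.840°.
cos h₀ = −tan ϕ · tan δ = −tan(+16.8°) × tan(-12.840°) = 0.0688, so h₀ = 1.5019 rad = 86.05°.
Daylight = 2h₀/(2π) × 44.60 h = (1.5019/π) × 44.60 = 21.32 h.

21.32 h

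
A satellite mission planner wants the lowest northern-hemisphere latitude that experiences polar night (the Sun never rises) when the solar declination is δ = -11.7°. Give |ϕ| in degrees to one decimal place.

|ϕ| = 78.3°

Polar night requires cos h₀ = −tan ϕ tan δ ≥ 1, i.e. tan ϕ tan δ ≤ −1.
The boundary is |tan ϕ| · |tan δ| = 1, so |ϕ| = 90° − |δ| = 90° − 11.7° = 78.3° in the northern hemisphere.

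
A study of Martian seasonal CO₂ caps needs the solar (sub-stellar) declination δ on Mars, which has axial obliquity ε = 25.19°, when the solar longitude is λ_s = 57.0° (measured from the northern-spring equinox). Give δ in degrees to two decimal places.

sin δ = sin ε · sin λ_s = sin 25.19° × sin 57.0° = 0.356956.
δ = arcsin(0.356956) = +20.91°.

δ = +20.91°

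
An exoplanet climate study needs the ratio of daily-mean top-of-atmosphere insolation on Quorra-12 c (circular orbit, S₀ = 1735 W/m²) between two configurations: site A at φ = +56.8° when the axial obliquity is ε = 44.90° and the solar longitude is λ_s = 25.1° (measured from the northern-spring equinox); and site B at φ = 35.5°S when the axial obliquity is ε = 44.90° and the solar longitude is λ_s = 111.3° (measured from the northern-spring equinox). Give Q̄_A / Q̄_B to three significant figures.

Q̄_A / Q̄_B ≈ 7.15

— Configuration A (φ=+56.8°):
Solar declination: sin δ = sin ε · sin λ_s = sin 44.90° × sin 25.1° = 0.29943, so δ = +17.423°.
cos H₀ = −tan(+56.8°) tan(+17.423°) = -0.4796, H₀ = 2.0710 rad.
Bracket: H₀ sin φ sin δ + cos φ cos δ sin H₀ = 2.0710×0.83676×0.29943 + 0.54756×0.95412×0.87750 = 0.518891 + 0.458439 = 0.977330.
Q̄ = (S₀/π) × [bracket] = (1735/π) × 0.977330 = 539.75 W/m².
— Configuration B (φ=-35.5°):
Solar declination: sin δ = sin ε · sin λ_s = sin 44.90° × sin 111.3° = 0.65765, so δ = +41.121°.
cos H₀ = −tan(-35.5°) tan(+41.121°) = 0.6227, H₀ = 0.8986 rad.
Bracket: H₀ sin φ sin δ + cos φ cos δ sin H₀ = 0.8986×-0.58070×0.65765 + 0.81412×0.75332×0.78245 = -0.343173 + 0.479871 = 0.136698.
Q̄ = (S₀/π) × [bracket] = (1735/π) × 0.136698 = 75.494 W/m².
Ratio Q̄_A / Q̄_B = 539.75 / 75.494 = 7.150.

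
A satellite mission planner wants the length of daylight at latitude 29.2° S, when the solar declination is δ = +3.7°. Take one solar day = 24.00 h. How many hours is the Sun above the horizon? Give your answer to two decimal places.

cos h₀ = −tan ϕ · tan δ = −tan(-29.2°) × tan(+3.700°) = 0.0361, so h₀ = 1.5346 rad = 87.93°.
Daylight = 2h₀/(2π) × 24.00 h = (1.5346/π) × 24.00 = 11.72 h.

11.72 h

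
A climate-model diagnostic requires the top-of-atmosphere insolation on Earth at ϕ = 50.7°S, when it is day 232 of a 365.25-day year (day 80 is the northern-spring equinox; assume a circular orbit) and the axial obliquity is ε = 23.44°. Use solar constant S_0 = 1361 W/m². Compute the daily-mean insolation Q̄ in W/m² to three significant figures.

Solar longitude: L_s = 360° × (232 − 80)/365.25 = 149.815°.
sin δ = sin 23.44° × sin 149.815° = 0.20000, so δ = +11.537°.
cos h₀ = −tan(-50.7°) tan(+11.537°) = 0.2494, h₀ = 1.3187 rad.
Bracket: h₀ sin ϕ sin δ + cos ϕ cos δ sin h₀ = 1.3187×-0.77384×0.20000 + 0.63338×0.97980×0.96840 = -0.204093 + 0.600975 = 0.396882.
Q̄ = (S_0/π) × [bracket] = (1361/π) × 0.396882 = 171.9 W/m².

Q̄ ≈ 172 W/m²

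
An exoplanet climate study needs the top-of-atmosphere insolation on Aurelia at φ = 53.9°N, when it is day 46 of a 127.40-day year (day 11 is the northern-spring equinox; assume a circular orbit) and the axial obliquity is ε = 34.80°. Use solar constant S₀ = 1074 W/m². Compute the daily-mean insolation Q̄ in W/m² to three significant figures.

Solar longitude: λ_s = 360° × (46 − 11)/127.40 = 98.901°.
sin δ = sin 34.80° × sin 98.901° = 0.56384, so δ = +34.322°.
cos H₀ = −tan(+53.9°) tan(+34.322°) = -0.9362, H₀ = 2.7825 rad.
Bracket: H₀ sin φ sin δ + cos φ cos δ sin H₀ = 2.7825×0.80799×0.56384 + 0.58920×0.82588×0.35138 = 1.267643 + 0.170984 = 1.438627.
Q̄ = (S₀/π) × [bracket] = (1074/π) × 1.438627 = 491.8 W/m².

Q̄ ≈ 492 W/m²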